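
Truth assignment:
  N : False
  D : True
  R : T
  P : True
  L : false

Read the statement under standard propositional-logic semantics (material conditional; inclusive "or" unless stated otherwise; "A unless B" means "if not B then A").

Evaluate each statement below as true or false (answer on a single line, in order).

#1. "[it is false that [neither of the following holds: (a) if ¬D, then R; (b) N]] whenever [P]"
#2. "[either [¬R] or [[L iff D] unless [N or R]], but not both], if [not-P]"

#1: In symbols: P → ¬((¬D → R) ↓ N)

¬D = ¬T = F
¬D → R = F → T = T
(¬D → R) ↓ N = T ↓ F = F
¬((¬D → R) ↓ N) = ¬F = T
P → ¬((¬D → R) ↓ N) = T → T = T
Hence #1 is true.

#2: This is ¬P → (¬R ⊕ ((L ↔ D) ∨ (N ∨ R))).

¬P = ¬T = F
¬R = ¬T = F
L ↔ D = F ↔ T = F
N ∨ R = F ∨ T = T
(L ↔ D) ∨ (N ∨ R) = F ∨ T = T
¬R ⊕ ((L ↔ D) ∨ (N ∨ R)) = F ⊕ T = T
¬P → (¬R ⊕ ((L ↔ D) ∨ (N ∨ R))) = F → T = T
Thus #2 is true.

#1 T, #2 T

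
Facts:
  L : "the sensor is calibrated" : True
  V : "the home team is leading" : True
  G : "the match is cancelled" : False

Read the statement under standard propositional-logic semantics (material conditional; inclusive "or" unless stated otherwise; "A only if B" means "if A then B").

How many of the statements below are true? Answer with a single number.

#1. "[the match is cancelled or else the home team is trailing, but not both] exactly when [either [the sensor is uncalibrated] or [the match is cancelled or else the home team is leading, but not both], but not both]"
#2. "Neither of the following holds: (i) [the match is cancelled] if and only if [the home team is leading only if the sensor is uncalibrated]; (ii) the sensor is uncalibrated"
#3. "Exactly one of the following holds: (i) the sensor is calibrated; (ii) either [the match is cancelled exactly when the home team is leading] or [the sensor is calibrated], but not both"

0

#1: In symbols: (G xor ~V) <-> (~L xor (G xor V))

~V = ~T = F
G xor ~V = F xor F = F
~L = ~T = F
G xor V = F xor T = T
~L xor (G xor V) = F xor T = T
(G xor ~V) <-> (~L xor (G xor V)) = F <-> T = F
Hence #1 is false.

#2: Parsed as (G <-> (V -> ~L)) nor ~L

~L = ~T = F
V -> ~L = T -> F = F
G <-> (V -> ~L) = F <-> F = T
~L = ~T = F
(G <-> (V -> ~L)) nor ~L = T nor F = F
So #2 is false.

#3: In symbols: L xor ((G <-> V) xor L)

G <-> V = F <-> T = F
(G <-> V) xor L = F xor T = T
L xor ((G <-> V) xor L) = T xor T = F
Thus #3 is false.

0 of the 3 statements are true (none).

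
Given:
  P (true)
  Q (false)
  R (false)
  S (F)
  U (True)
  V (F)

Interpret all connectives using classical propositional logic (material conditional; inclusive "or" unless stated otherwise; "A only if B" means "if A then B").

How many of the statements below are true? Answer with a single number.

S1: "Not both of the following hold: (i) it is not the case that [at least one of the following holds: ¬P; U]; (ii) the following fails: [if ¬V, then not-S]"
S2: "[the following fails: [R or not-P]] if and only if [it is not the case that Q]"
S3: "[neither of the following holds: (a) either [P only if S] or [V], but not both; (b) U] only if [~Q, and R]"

S1: Parsed as ~(~P | U) nand ~(~V -> ~S)

~P = ~T = F
~P | U = F | T = T
~(~P | U) = ~T = F
~V = ~F = T
~S = ~F = T
~V -> ~S = T -> T = T
~(~V -> ~S) = ~T = F
~(~P | U) nand ~(~V -> ~S) = F nand F = T
So S1 is true.

S2: In symbols: ~(R | ~P) <-> ~Q

~P = ~T = F
R | ~P = F | F = F
~(R | ~P) = ~F = T
~Q = ~F = T
~(R | ~P) <-> ~Q = T <-> T = T
So S2 is true.

S3: Formalization: (((P -> S) xor V) nor U) -> (~Q & R)

P -> S = T -> F = F
(P -> S) xor V = F xor F = F
((P -> S) xor V) nor U = F nor T = F
~Q = ~F = T
~Q & R = T & F = F
(((P -> S) xor V) nor U) -> (~Q & R) = F -> F = T
Hence S3 is true.

3 of the 3 statements are true.

3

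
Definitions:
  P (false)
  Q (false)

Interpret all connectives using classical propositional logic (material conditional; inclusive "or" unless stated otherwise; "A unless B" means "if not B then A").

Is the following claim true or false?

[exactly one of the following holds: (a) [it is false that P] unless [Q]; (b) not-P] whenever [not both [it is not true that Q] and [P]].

Formalization: (~Q nand P) -> ((~P | Q) xor ~P)

~Q = ~F = T
~Q nand P = T nand F = T
~P = ~F = T
~P | Q = T | F = T
~P = ~F = T
(~P | Q) xor ~P = T xor T = F
(~Q nand P) -> ((~P | Q) xor ~P) = T -> F = F

False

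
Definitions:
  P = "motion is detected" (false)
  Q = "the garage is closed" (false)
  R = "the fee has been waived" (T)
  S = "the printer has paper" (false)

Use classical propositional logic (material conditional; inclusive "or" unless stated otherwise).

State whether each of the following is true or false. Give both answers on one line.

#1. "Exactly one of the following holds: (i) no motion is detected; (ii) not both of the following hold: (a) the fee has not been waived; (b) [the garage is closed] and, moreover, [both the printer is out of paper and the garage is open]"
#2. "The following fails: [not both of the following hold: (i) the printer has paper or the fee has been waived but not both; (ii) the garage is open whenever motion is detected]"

#1: In symbols: ~P xor (~R nand (Q & (~S & ~Q)))

~P = ~F = T
~R = ~T = F
~S = ~F = T
~Q = ~F = T
~S & ~Q = T & T = T
Q & (~S & ~Q) = F & T = F
~R nand (Q & (~S & ~Q)) = F nand F = T
~P xor (~R nand (Q & (~S & ~Q))) = T xor T = F
Hence #1 is false.

#2: Formalization: ~((S xor R) nand (P -> ~Q))

S xor R = F xor T = T
~Q = ~F = T
P -> ~Q = F -> T = T
(S xor R) nand (P -> ~Q) = T nand T = F
~((S xor R) nand (P -> ~Q)) = ~F = T
Thus #2 is true.

#1 False, #2 True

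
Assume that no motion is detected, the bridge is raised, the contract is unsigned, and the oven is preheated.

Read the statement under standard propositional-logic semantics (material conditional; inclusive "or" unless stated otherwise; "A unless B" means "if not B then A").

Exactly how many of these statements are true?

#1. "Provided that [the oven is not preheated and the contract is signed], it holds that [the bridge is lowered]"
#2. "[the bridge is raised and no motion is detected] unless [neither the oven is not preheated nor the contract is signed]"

Let D = "the oven is preheated" (True), V = "the contract is signed" (False), L = "the bridge is raised" (True), R = "motion is detected" (False).

#1: This is (not D and V) -> not L.

not D = not True = False
not D and V = False and False = False
not L = not True = False
(not D and V) -> not L = False -> False = True
So #1 is true.

#2: In symbols: (L and not R) or (not D nor V)

not R = not False = True
L and not R = True and True = True
not D = not True = False
not D nor V = False nor False = True
(L and not R) or (not D nor V) = True or True = True
So #2 is true.

2 of the 2 statements are true (#1, #2).

2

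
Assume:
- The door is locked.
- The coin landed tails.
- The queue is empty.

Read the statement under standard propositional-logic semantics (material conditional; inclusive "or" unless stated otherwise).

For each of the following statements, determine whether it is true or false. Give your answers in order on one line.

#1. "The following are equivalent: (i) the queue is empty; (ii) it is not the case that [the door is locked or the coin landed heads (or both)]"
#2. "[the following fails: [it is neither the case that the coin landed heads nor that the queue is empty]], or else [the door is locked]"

#1 false, #2 true

Let R = "the queue is empty" (True), P = "the door is locked" (True), Q = "the coin landed heads" (False).

#1: In symbols: R iff not (P or Q)

P or Q = True or False = True
not (P or Q) = not True = False
R iff not (P or Q) = True iff False = False
Hence #1 is false.

#2: Parsed as not (Q nor R) or P

Q nor R = False nor True = False
not (Q nor R) = not False = True
not (Q nor R) or P = True or True = True
So #2 is true.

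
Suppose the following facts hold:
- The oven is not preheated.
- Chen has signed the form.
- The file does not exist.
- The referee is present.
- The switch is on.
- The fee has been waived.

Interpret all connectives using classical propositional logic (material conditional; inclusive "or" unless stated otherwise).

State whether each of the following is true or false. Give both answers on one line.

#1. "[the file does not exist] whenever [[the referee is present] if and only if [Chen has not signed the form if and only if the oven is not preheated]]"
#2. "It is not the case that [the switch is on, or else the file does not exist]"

#1 T / #2 F

Let S = "the referee is present" (T), Q = "Chen has signed the form" (T), P = "the oven is preheated" (F), R = "the file exists" (F), U = "the switch is on" (T).

#1: In symbols: (S ↔ (¬Q ↔ ¬P)) → ¬R

¬Q = ¬T = F
¬P = ¬F = T
¬Q ↔ ¬P = F ↔ T = F
S ↔ (¬Q ↔ ¬P) = T ↔ F = F
¬R = ¬F = T
(S ↔ (¬Q ↔ ¬P)) → ¬R = F → T = T
So #1 is true.

#2: Parsed as ¬(U ∨ ¬R)

¬R = ¬F = T
U ∨ ¬R = T ∨ T = T
¬(U ∨ ¬R) = ¬T = F
Thus #2 is false.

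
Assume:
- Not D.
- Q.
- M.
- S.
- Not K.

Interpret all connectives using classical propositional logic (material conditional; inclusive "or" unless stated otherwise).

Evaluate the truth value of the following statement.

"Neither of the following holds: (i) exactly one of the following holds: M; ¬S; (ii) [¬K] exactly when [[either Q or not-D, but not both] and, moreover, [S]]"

false

In symbols: (M xor ~S) nor (~K <-> ((Q xor ~D) & S))

~S = ~T = F
M xor ~S = T xor F = T
~K = ~F = T
~D = ~F = T
Q xor ~D = T xor T = F
(Q xor ~D) & S = F & T = F
~K <-> ((Q xor ~D) & S) = T <-> F = F
(M xor ~S) nor (~K <-> ((Q xor ~D) & S)) = T nor F = F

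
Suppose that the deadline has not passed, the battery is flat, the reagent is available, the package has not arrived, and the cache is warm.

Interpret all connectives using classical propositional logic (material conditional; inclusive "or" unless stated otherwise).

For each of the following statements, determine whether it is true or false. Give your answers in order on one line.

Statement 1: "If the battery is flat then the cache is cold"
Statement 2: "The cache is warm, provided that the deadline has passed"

Let Q = "the battery is charged" (F), U = "the cache is warm" (T), P = "the deadline has passed" (F).

Statement 1: This is ¬Q → ¬U.

¬Q = ¬F = T
¬U = ¬T = F
¬Q → ¬U = T → F = F
Hence Statement 1 is false.

Statement 2: In symbols: P → U

P → U = F → T = T
Thus Statement 2 is true.

Statement 1 false, Statement 2 true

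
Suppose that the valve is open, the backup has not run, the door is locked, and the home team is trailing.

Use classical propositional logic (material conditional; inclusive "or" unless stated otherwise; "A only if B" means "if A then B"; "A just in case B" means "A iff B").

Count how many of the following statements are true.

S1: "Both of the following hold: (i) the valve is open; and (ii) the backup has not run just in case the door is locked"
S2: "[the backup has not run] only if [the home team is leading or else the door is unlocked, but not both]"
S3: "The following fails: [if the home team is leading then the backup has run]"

Let Q = "the valve is open" (True), L = "the backup has run" (False), P = "the door is locked" (True), K = "the home team is leading" (False).

S1: Formalization: Q and (not L iff P)

not L = not False = True
not L iff P = True iff True = True
Q and (not L iff P) = True and True = True
Hence S1 is true.

S2: In symbols: not L -> (K xor not P)

not L = not False = True
not P = not True = False
K xor not P = False xor False = False
not L -> (K xor not P) = True -> False = False
So S2 is false.

S3: Parsed as not (K -> L)

K -> L = False -> False = True
not (K -> L) = not True = False
Hence S3 is false.

Count: 1.

1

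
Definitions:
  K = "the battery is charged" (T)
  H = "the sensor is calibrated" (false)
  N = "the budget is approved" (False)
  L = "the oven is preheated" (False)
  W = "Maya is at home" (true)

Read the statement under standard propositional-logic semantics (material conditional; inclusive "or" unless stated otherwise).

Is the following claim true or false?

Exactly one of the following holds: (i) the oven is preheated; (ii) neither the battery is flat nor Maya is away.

Values: L=F, K=T, W=T.
Parsed as L ⊕ (¬K ↓ ¬W)

¬K = ¬T = F
¬W = ¬T = F
¬K ↓ ¬W = F ↓ F = T
L ⊕ (¬K ↓ ¬W) = F ⊕ T = T

True.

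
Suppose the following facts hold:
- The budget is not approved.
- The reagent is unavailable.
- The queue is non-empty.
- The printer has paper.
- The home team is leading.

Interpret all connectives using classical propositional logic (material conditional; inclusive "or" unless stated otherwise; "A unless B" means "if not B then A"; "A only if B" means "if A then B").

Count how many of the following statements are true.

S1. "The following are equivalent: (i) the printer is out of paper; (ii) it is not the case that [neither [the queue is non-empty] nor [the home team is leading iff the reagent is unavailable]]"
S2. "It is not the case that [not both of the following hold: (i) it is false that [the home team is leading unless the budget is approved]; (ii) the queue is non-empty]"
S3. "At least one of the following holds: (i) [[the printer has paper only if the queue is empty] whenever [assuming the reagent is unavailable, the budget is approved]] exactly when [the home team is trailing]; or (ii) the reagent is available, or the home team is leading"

Let S = "the printer has paper" (T), R = "the queue is empty" (F), U = "the home team is leading" (T), Q = "the reagent is available" (F), P = "the budget is approved" (F).

S1: This is ~S <-> ~(~R nor (U <-> ~Q)).

~S = ~T = F
~R = ~F = T
~Q = ~F = T
U <-> ~Q = T <-> T = T
~R nor (U <-> ~Q) = T nor T = F
~(~R nor (U <-> ~Q)) = ~F = T
~S <-> ~(~R nor (U <-> ~Q)) = F <-> T = F
Thus S1 is false.

S2: In symbols: ~(~(U | P) nand ~R)

U | P = T | F = T
~(U | P) = ~T = F
~R = ~F = T
~(U | P) nand ~R = F nand T = T
~(~(U | P) nand ~R) = ~T = F
Hence S2 is false.

S3: In symbols: (((~Q -> P) -> (S -> R)) <-> ~U) | (Q | U)

~Q = ~F = T
~Q -> P = T -> F = F
S -> R = T -> F = F
(~Q -> P) -> (S -> R) = F -> F = T
~U = ~T = F
((~Q -> P) -> (S -> R)) <-> ~U = T <-> F = F
Q | U = F | T = T
(((~Q -> P) -> (S -> R)) <-> ~U) | (Q | U) = F | T = T
Hence S3 is true.

Count: 1.

1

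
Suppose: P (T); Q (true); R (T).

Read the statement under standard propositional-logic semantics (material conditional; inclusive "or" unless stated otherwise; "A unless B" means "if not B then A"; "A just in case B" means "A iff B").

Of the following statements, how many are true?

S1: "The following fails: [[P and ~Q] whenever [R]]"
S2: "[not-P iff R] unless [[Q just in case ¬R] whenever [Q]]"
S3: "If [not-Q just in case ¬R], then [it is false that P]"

1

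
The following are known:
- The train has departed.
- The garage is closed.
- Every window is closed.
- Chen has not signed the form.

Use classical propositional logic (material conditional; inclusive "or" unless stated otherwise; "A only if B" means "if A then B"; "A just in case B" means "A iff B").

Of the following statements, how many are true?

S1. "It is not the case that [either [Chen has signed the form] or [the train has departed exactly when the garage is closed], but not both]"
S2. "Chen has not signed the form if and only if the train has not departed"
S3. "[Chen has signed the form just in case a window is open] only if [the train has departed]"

Let V = "Chen has signed the form" (F), U = "the train has departed" (T), R = "the garage is closed" (T), D = "a window is open" (F).

S1: In symbols: ¬(V ⊕ (U ↔ R))

U ↔ R = T ↔ T = T
V ⊕ (U ↔ R) = F ⊕ T = T
¬(V ⊕ (U ↔ R)) = ¬T = F
So S1 is false.

S2: Parsed as ¬V ↔ ¬U

¬V = ¬F = T
¬U = ¬T = F
¬V ↔ ¬U = T ↔ F = F
So S2 is false.

S3: In symbols: (V ↔ D) → U

V ↔ D = F ↔ F = T
(V ↔ D) → U = T → T = T
Thus S3 is true.

True statements: 1.

1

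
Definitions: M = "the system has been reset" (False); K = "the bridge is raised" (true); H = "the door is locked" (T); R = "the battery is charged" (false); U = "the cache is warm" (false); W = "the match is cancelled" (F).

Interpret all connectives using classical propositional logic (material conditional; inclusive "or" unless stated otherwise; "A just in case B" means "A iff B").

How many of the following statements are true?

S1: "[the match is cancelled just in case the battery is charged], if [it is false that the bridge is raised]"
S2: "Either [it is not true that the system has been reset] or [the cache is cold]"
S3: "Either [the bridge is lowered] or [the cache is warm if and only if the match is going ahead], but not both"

2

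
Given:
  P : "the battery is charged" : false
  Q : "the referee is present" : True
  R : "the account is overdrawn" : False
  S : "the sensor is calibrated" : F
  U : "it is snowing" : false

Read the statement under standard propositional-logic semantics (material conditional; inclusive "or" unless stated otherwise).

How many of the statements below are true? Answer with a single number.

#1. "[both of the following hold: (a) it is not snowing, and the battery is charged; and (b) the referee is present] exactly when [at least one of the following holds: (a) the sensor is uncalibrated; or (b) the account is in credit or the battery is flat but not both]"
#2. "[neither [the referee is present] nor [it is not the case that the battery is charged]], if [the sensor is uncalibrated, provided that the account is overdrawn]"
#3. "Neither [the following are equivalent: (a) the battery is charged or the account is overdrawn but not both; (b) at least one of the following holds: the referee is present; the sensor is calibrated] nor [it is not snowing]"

0

#1: In symbols: ((~U & P) & Q) <-> (~S | (~R xor ~P))

~U = ~F = T
~U & P = T & F = F
(~U & P) & Q = F & T = F
~S = ~F = T
~R = ~F = T
~P = ~F = T
~R xor ~P = T xor T = F
~S | (~R xor ~P) = T | F = T
((~U & P) & Q) <-> (~S | (~R xor ~P)) = F <-> T = F
Thus #1 is false.

#2: In symbols: (R -> ~S) -> (Q nor ~P)

~S = ~F = T
R -> ~S = F -> T = T
~P = ~F = T
Q nor ~P = T nor T = F
(R -> ~S) -> (Q nor ~P) = T -> F = F
So #2 is false.

#3: Parsed as ((P xor R) <-> (Q | S)) nor ~U

P xor R = F xor F = F
Q | S = T | F = T
(P xor R) <-> (Q | S) = F <-> T = F
~U = ~F = T
((P xor R) <-> (Q | S)) nor ~U = F nor T = F
Thus #3 is false.

Count: 0.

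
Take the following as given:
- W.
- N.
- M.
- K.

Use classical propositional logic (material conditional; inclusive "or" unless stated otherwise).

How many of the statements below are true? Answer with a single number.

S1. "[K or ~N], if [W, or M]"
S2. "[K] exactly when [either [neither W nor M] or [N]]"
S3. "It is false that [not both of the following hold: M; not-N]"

2

S1: This is (W ∨ M) → (K ∨ ¬N).

W ∨ M = T ∨ T = T
¬N = ¬T = F
K ∨ ¬N = T ∨ F = T
(W ∨ M) → (K ∨ ¬N) = T → T = T
So S1 is true.

S2: Formalization: K ↔ ((W ↓ M) ∨ N)

W ↓ M = T ↓ T = F
(W ↓ M) ∨ N = F ∨ T = T
K ↔ ((W ↓ M) ∨ N) = T ↔ T = T
Thus S2 is true.

S3: In symbols: ¬(M ↑ ¬N)

¬N = ¬T = F
M ↑ ¬N = T ↑ F = T
¬(M ↑ ¬N) = ¬T = F
So S3 is false.

True statements: 2.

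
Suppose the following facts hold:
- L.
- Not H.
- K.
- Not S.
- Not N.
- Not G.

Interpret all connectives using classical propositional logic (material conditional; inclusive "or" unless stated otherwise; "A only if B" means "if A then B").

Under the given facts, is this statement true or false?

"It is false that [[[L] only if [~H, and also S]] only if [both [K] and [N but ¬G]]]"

Formalization: ~((L -> (~H & S)) -> (K & (N & ~G)))

~H = ~F = T
~H & S = T & F = F
L -> (~H & S) = T -> F = F
~G = ~F = T
N & ~G = F & T = F
K & (N & ~G) = T & F = F
(L -> (~H & S)) -> (K & (N & ~G)) = F -> F = T
~((L -> (~H & S)) -> (K & (N & ~G))) = ~T = F

False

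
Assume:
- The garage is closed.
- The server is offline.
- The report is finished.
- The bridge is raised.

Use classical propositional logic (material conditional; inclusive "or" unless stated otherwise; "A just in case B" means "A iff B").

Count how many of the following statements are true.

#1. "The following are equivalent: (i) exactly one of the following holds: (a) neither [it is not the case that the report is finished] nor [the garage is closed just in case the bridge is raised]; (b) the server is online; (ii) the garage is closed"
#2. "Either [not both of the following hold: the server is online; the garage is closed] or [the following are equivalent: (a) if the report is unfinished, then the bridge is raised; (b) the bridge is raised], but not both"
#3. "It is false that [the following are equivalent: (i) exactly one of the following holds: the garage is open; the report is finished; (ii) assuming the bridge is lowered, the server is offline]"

Let R = "the report is finished" (T), M = "the garage is closed" (T), P = "the bridge is raised" (T), G = "the server is online" (F).

#1: This is ((~R nor (M <-> P)) xor G) <-> M.

~R = ~T = F
M <-> P = T <-> T = T
~R nor (M <-> P) = F nor T = F
(~R nor (M <-> P)) xor G = F xor F = F
((~R nor (M <-> P)) xor G) <-> M = F <-> T = F
Thus #1 is false.

#2: Formalization: (G nand M) xor ((~R -> P) <-> P)

G nand M = F nand T = T
~R = ~T = F
~R -> P = F -> T = T
(~R -> P) <-> P = T <-> T = T
(G nand M) xor ((~R -> P) <-> P) = T xor T = F
Hence #2 is false.

#3: This is ~((~M xor R) <-> (~P -> ~G)).

~M = ~T = F
~M xor R = F xor T = T
~P = ~T = F
~G = ~F = T
~P -> ~G = F -> T = T
(~M xor R) <-> (~P -> ~G) = T <-> T = T
~((~M xor R) <-> (~P -> ~G)) = ~T = F
Hence #3 is false.

0 of the 3 statements are true (none).

0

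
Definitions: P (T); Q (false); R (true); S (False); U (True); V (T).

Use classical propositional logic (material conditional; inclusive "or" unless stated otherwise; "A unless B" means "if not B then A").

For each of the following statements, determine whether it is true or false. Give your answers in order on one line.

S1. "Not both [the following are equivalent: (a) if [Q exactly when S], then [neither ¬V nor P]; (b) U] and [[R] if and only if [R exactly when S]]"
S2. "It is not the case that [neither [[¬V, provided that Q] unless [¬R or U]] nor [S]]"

S1: In symbols: (((Q <-> S) -> (~V nor P)) <-> U) nand (R <-> (R <-> S))

Q <-> S = F <-> F = T
~V = ~T = F
~V nor P = F nor T = F
(Q <-> S) -> (~V nor P) = T -> F = F
((Q <-> S) -> (~V nor P)) <-> U = F <-> T = F
R <-> S = T <-> F = F
R <-> (R <-> S) = T <-> F = F
(((Q <-> S) -> (~V nor P)) <-> U) nand (R <-> (R <-> S)) = F nand F = T
So S1 is true.

S2: This is ~(((Q -> ~V) | (~R | U)) nor S).

~V = ~T = F
Q -> ~V = F -> F = T
~R = ~T = F
~R | U = F | T = T
(Q -> ~V) | (~R | U) = T | T = T
((Q -> ~V) | (~R | U)) nor S = T nor F = F
~(((Q -> ~V) | (~R | U)) nor S) = ~F = T
Thus S2 is true.

S1 T, S2 T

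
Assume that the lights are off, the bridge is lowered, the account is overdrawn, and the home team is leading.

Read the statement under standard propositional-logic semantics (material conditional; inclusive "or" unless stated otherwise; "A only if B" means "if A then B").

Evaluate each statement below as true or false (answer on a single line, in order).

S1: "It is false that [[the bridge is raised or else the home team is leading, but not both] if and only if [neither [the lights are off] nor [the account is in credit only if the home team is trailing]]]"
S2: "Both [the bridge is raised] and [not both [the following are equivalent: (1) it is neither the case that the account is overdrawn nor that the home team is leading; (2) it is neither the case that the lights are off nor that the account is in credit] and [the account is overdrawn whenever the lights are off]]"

S1 true, S2 false

Let Q = "the bridge is raised" (F), S = "the home team is leading" (T), P = "the lights are on" (F), R = "the account is overdrawn" (T).

S1: Formalization: ¬((Q ⊕ S) ↔ (¬P ↓ (¬R → ¬S)))

Q ⊕ S = F ⊕ T = T
¬P = ¬F = T
¬R = ¬T = F
¬S = ¬T = F
¬R → ¬S = F → F = T
¬P ↓ (¬R → ¬S) = T ↓ T = F
(Q ⊕ S) ↔ (¬P ↓ (¬R → ¬S)) = T ↔ F = F
¬((Q ⊕ S) ↔ (¬P ↓ (¬R → ¬S))) = ¬F = T
So S1 is true.

S2: Parsed as Q ∧ (((R ↓ S) ↔ (¬P ↓ ¬R)) ↑ (¬P → R))

R ↓ S = T ↓ T = F
¬P = ¬F = T
¬R = ¬T = F
¬P ↓ ¬R = T ↓ F = F
(R ↓ S) ↔ (¬P ↓ ¬R) = F ↔ F = T
¬P = ¬F = T
¬P → R = T → T = T
((R ↓ S) ↔ (¬P ↓ ¬R)) ↑ (¬P → R) = T ↑ T = F
Q ∧ (((R ↓ S) ↔ (¬P ↓ ¬R)) ↑ (¬P → R)) = F ∧ F = F
Thus S2 is false.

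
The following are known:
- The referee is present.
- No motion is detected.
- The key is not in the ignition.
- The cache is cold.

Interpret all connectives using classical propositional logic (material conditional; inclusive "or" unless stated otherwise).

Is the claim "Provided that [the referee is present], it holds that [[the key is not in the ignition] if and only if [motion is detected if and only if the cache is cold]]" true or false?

Let L = "the referee is present" (T), N = "the key is in the ignition" (F), V = "motion is detected" (F), S = "the cache is warm" (F).
Parsed as L → (¬N ↔ (V ↔ ¬S))

¬N = ¬F = T
¬S = ¬F = T
V ↔ ¬S = F ↔ T = F
¬N ↔ (V ↔ ¬S) = T ↔ F = F
L → (¬N ↔ (V ↔ ¬S)) = T → F = F

false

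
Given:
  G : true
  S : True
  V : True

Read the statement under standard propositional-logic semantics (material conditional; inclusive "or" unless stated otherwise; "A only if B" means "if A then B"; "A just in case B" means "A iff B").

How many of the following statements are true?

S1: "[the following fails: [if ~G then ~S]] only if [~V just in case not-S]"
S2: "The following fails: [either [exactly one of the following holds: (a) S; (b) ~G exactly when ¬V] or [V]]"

S1: Formalization: ¬(¬G → ¬S) → (¬V ↔ ¬S)

¬G = ¬T = F
¬S = ¬T = F
¬G → ¬S = F → F = T
¬(¬G → ¬S) = ¬T = F
¬V = ¬T = F
¬S = ¬T = F
¬V ↔ ¬S = F ↔ F = T
¬(¬G → ¬S) → (¬V ↔ ¬S) = F → T = T
Hence S1 is true.

S2: In symbols: ¬((S ⊕ (¬G ↔ ¬V)) ∨ V)

¬G = ¬T = F
¬V = ¬T = F
¬G ↔ ¬V = F ↔ F = T
S ⊕ (¬G ↔ ¬V) = T ⊕ T = F
(S ⊕ (¬G ↔ ¬V)) ∨ V = F ∨ T = T
¬((S ⊕ (¬G ↔ ¬V)) ∨ V) = ¬T = F
Thus S2 is false.

1 of the 2 statements is true.

1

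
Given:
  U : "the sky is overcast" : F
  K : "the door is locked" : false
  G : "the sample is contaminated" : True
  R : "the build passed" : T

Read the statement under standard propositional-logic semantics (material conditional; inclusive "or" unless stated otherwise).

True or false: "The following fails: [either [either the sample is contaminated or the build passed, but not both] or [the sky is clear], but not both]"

This is not ((G xor R) xor not U).

G xor R = True xor True = False
not U = not False = True
(G xor R) xor not U = False xor True = True
not ((G xor R) xor not U) = not True = False

False.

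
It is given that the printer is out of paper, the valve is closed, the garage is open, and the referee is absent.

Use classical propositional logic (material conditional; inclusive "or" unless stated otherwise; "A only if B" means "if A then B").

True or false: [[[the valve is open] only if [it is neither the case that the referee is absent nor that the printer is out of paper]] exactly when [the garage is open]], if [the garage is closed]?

Let M = "the garage is closed" (F), N = "the valve is open" (F), G = "the referee is present" (F), V = "the printer has paper" (F).
In symbols: M → ((N → (¬G ↓ ¬V)) ↔ ¬M)

¬G = ¬F = T
¬V = ¬F = T
¬G ↓ ¬V = T ↓ T = F
N → (¬G ↓ ¬V) = F → F = T
¬M = ¬F = T
(N → (¬G ↓ ¬V)) ↔ ¬M = T ↔ T = T
M → ((N → (¬G ↓ ¬V)) ↔ ¬M) = F → T = T

True.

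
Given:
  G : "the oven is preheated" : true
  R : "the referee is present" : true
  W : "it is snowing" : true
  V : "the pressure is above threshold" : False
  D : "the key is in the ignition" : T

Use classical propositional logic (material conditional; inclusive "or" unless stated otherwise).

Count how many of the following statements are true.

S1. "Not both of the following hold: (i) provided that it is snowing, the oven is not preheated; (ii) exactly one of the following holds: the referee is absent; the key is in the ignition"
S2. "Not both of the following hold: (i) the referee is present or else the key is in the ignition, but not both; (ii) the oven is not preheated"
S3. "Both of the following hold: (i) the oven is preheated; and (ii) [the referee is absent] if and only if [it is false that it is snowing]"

3

S1: Parsed as (W -> ~G) nand (~R xor D)

~G = ~T = F
W -> ~G = T -> F = F
~R = ~T = F
~R xor D = F xor T = T
(W -> ~G) nand (~R xor D) = F nand T = T
Thus S1 is true.

S2: In symbols: (R xor D) nand ~G

R xor D = T xor T = F
~G = ~T = F
(R xor D) nand ~G = F nand F = T
So S2 is true.

S3: Formalization: G & (~R <-> ~W)

~R = ~T = F
~W = ~T = F
~R <-> ~W = F <-> F = T
G & (~R <-> ~W) = T & T = T
Hence S3 is true.

True statements: 3 (S1, S2, S3).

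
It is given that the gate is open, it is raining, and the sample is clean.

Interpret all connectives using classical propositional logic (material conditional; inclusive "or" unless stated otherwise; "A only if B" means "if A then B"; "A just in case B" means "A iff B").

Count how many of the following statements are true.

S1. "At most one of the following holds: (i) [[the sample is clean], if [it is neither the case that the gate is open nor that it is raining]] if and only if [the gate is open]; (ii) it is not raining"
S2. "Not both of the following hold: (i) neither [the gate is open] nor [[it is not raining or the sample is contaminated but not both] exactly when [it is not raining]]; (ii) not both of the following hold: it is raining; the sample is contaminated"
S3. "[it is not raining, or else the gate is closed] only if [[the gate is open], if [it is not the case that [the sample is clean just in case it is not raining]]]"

Let P = "the gate is open" (T), Q = "it is raining" (T), R = "the sample is contaminated" (F).

S1: This is (((P ↓ Q) → ¬R) ↔ P) ↑ ¬Q.

P ↓ Q = T ↓ T = F
¬R = ¬F = T
(P ↓ Q) → ¬R = F → T = T
((P ↓ Q) → ¬R) ↔ P = T ↔ T = T
¬Q = ¬T = F
(((P ↓ Q) → ¬R) ↔ P) ↑ ¬Q = T ↑ F = T
So S1 is true.

S2: In symbols: (P ↓ ((¬Q ⊕ R) ↔ ¬Q)) ↑ (Q ↑ R)

¬Q = ¬T = F
¬Q ⊕ R = F ⊕ F = F
¬Q = ¬T = F
(¬Q ⊕ R) ↔ ¬Q = F ↔ F = T
P ↓ ((¬Q ⊕ R) ↔ ¬Q) = T ↓ T = F
Q ↑ R = T ↑ F = T
(P ↓ ((¬Q ⊕ R) ↔ ¬Q)) ↑ (Q ↑ R) = F ↑ T = T
Hence S2 is true.

S3: In symbols: (¬Q ∨ ¬P) → (¬(¬R ↔ ¬Q) → P)

¬Q = ¬T = F
¬P = ¬T = F
¬Q ∨ ¬P = F ∨ F = F
¬R = ¬F = T
¬Q = ¬T = F
¬R ↔ ¬Q = T ↔ F = F
¬(¬R ↔ ¬Q) = ¬F = T
¬(¬R ↔ ¬Q) → P = T → T = T
(¬Q ∨ ¬P) → (¬(¬R ↔ ¬Q) → P) = F → T = T
Thus S3 is true.

True statements: 3 (S1, S2, S3).

3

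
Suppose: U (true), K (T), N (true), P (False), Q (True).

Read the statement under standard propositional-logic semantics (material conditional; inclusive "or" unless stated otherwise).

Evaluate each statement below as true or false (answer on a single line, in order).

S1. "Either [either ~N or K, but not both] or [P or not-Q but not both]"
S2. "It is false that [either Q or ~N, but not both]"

S1 true, S2 false

S1: Parsed as (¬N ⊕ K) ∨ (P ⊕ ¬Q)

¬N = ¬T = F
¬N ⊕ K = F ⊕ T = T
¬Q = ¬T = F
P ⊕ ¬Q = F ⊕ F = F
(¬N ⊕ K) ∨ (P ⊕ ¬Q) = T ∨ F = T
Thus S1 is true.

S2: Formalization: ¬(Q ⊕ ¬N)

¬N = ¬T = F
Q ⊕ ¬N = T ⊕ F = T
¬(Q ⊕ ¬N) = ¬T = F
So S2 is false.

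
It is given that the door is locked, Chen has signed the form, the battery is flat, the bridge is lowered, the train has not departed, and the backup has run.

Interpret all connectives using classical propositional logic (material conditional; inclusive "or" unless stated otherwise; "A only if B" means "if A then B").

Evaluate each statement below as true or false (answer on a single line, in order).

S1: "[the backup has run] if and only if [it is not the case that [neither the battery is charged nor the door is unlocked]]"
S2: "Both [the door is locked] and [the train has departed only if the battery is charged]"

S1 False; S2 True

Let V = "the backup has run" (T), R = "the battery is charged" (F), P = "the door is locked" (T), U = "the train has departed" (F).

S1: In symbols: V <-> ~(R nor ~P)

~P = ~T = F
R nor ~P = F nor F = T
~(R nor ~P) = ~T = F
V <-> ~(R nor ~P) = T <-> F = F
Hence S1 is false.

S2: Formalization: P & (U -> R)

U -> R = F -> F = T
P & (U -> R) = T & T = T
Thus S2 is true.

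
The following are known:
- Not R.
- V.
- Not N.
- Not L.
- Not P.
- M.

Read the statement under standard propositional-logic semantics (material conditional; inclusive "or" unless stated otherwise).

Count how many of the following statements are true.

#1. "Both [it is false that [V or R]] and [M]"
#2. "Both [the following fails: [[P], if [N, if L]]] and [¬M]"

#1: In symbols: ~(V | R) & M

V | R = T | F = T
~(V | R) = ~T = F
~(V | R) & M = F & T = F
Hence #1 is false.

#2: This is ~((L -> N) -> P) & ~M.

L -> N = F -> F = T
(L -> N) -> P = T -> F = F
~((L -> N) -> P) = ~F = T
~M = ~T = F
~((L -> N) -> P) & ~M = T & F = F
So #2 is false.

True statements: 0 (none).

0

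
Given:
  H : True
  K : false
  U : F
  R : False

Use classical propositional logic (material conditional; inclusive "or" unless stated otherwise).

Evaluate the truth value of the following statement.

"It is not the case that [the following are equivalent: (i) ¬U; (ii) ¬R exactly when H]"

The statement is false.

This is ~(~U <-> (~R <-> H)).

~U = ~F = T
~R = ~F = T
~R <-> H = T <-> T = T
~U <-> (~R <-> H) = T <-> T = T
~(~U <-> (~R <-> H)) = ~T = F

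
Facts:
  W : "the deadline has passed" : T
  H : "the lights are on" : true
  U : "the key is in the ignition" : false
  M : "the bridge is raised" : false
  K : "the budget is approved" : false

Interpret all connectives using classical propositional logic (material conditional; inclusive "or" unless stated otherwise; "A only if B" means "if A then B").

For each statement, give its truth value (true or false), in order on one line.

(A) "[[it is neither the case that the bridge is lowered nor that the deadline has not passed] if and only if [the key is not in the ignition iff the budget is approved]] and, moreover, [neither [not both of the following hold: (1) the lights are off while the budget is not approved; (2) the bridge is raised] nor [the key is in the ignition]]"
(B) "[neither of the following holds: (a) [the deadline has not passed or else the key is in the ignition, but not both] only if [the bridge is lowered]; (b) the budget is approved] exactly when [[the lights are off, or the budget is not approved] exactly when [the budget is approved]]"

(A) F, (B) T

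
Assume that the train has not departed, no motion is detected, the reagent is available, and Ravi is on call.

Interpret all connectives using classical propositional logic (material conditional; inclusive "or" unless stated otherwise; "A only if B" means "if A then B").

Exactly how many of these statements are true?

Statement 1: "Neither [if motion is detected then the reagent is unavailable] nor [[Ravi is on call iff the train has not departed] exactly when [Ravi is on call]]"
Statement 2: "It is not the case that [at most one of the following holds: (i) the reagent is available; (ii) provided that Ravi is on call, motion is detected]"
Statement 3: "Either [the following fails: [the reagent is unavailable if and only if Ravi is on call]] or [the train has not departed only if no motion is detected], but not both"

0

Let Q = "motion is detected" (F), R = "the reagent is available" (T), S = "Ravi is on call" (T), P = "the train has departed" (F).

Statement 1: This is (Q -> ~R) nor ((S <-> ~P) <-> S).

~R = ~T = F
Q -> ~R = F -> F = T
~P = ~F = T
S <-> ~P = T <-> T = T
(S <-> ~P) <-> S = T <-> T = T
(Q -> ~R) nor ((S <-> ~P) <-> S) = T nor T = F
Thus Statement 1 is false.

Statement 2: Parsed as ~(R nand (S -> Q))

S -> Q = T -> F = F
R nand (S -> Q) = T nand F = T
~(R nand (S -> Q)) = ~T = F
Thus Statement 2 is false.

Statement 3: This is ~(~R <-> S) xor (~P -> ~Q).

~R = ~T = F
~R <-> S = F <-> T = F
~(~R <-> S) = ~F = T
~P = ~F = T
~Q = ~F = T
~P -> ~Q = T -> T = T
~(~R <-> S) xor (~P -> ~Q) = T xor T = F
Hence Statement 3 is false.

0 of the 3 statements are true (none).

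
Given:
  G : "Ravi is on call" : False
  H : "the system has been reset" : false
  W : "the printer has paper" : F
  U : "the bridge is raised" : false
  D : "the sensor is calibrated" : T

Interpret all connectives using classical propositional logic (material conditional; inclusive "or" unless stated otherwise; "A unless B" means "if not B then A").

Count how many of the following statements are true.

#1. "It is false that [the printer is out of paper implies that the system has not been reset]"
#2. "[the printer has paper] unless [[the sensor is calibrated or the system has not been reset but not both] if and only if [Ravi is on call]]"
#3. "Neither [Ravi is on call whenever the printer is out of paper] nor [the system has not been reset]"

1

#1: This is not (not W -> not H).

not W = not False = True
not H = not False = True
not W -> not H = True -> True = True
not (not W -> not H) = not True = False
So #1 is false.

#2: In symbols: W or ((D xor not H) iff G)

not H = not False = True
D xor not H = True xor True = False
(D xor not H) iff G = False iff False = True
W or ((D xor not H) iff G) = False or True = True
So #2 is true.

#3: Parsed as (not W -> G) nor not H

not W = not False = True
not W -> G = True -> False = False
not H = not False = True
(not W -> G) nor not H = False nor True = False
Hence #3 is false.

Count: 1.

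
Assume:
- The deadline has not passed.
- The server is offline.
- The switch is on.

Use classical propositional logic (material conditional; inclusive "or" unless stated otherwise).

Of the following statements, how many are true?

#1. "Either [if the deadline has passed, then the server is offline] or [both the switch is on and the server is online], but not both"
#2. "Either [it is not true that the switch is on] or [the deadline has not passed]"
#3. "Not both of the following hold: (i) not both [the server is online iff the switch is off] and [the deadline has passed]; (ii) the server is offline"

Let L = "the deadline has passed" (F), V = "the server is online" (F), U = "the switch is on" (T).

#1: This is (L → ¬V) ⊕ (U ∧ V).

¬V = ¬F = T
L → ¬V = F → T = T
U ∧ V = T ∧ F = F
(L → ¬V) ⊕ (U ∧ V) = T ⊕ F = T
Hence #1 is true.

#2: This is ¬U ∨ ¬L.

¬U = ¬T = F
¬L = ¬F = T
¬U ∨ ¬L = F ∨ T = T
So #2 is true.

#3: Parsed as ((V ↔ ¬U) ↑ L) ↑ ¬V

¬U = ¬T = F
V ↔ ¬U = F ↔ F = T
(V ↔ ¬U) ↑ L = T ↑ F = T
¬V = ¬F = T
((V ↔ ¬U) ↑ L) ↑ ¬V = T ↑ T = F
Hence #3 is false.

2 of the 3 statements are true (#1, #2).

2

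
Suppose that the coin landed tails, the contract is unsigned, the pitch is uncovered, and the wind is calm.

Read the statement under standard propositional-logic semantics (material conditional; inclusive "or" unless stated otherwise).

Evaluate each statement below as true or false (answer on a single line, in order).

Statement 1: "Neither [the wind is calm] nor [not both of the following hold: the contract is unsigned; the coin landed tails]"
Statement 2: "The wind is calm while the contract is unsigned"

Statement 1 False / Statement 2 True

Let M = "the wind is strong" (F), U = "the contract is signed" (F), D = "the coin landed heads" (F).

Statement 1: In symbols: ¬M ↓ (¬U ↑ ¬D)

¬M = ¬F = T
¬U = ¬F = T
¬D = ¬F = T
¬U ↑ ¬D = T ↑ T = F
¬M ↓ (¬U ↑ ¬D) = T ↓ F = F
So Statement 1 is false.

Statement 2: Formalization: ¬M ∧ ¬U

¬M = ¬F = T
¬U = ¬F = T
¬M ∧ ¬U = T ∧ T = T
Hence Statement 2 is true.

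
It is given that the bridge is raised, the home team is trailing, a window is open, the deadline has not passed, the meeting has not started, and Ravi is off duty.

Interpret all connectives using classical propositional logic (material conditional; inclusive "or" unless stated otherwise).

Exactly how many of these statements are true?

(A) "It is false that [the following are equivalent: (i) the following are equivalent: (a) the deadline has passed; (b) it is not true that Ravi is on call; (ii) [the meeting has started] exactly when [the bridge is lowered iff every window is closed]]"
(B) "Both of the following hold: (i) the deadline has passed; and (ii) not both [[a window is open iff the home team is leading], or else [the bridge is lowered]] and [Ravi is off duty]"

0

Let N = "the deadline has passed" (F), V = "Ravi is on call" (F), M = "the meeting has started" (F), P = "the bridge is raised" (T), U = "a window is open" (T), W = "the home team is leading" (F).

(A): In symbols: ¬((N ↔ ¬V) ↔ (M ↔ (¬P ↔ ¬U)))

¬V = ¬F = T
N ↔ ¬V = F ↔ T = F
¬P = ¬T = F
¬U = ¬T = F
¬P ↔ ¬U = F ↔ F = T
M ↔ (¬P ↔ ¬U) = F ↔ T = F
(N ↔ ¬V) ↔ (M ↔ (¬P ↔ ¬U)) = F ↔ F = T
¬((N ↔ ¬V) ↔ (M ↔ (¬P ↔ ¬U))) = ¬T = F
Hence (A) is false.

(B): Parsed as N ∧ (((U ↔ W) ∨ ¬P) ↑ ¬V)

U ↔ W = T ↔ F = F
¬P = ¬T = F
(U ↔ W) ∨ ¬P = F ∨ F = F
¬V = ¬F = T
((U ↔ W) ∨ ¬P) ↑ ¬V = F ↑ T = T
N ∧ (((U ↔ W) ∨ ¬P) ↑ ¬V) = F ∧ T = F
Hence (B) is false.

0 of the 2 statements are true (none).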